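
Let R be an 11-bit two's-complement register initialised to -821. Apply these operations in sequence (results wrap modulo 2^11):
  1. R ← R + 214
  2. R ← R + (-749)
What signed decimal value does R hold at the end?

Start: R = -821 = 10011001011.
R = -821 + 214 = -607 = 10110100001
R = -607 + (-749) = -1356; wraps to 692 = 01010110100

692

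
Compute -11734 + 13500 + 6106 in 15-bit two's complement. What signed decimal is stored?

7872

-11734 + 13500 = 1766 (000011011100110)
1766 + 6106 = 7872 (001111011000000)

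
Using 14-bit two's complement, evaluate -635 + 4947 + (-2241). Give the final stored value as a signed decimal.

-635 + 4947 = 4312 (01000011011000)
4312 + (-2241) = 2071 (00100000010111)

2071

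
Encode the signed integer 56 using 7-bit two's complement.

0111000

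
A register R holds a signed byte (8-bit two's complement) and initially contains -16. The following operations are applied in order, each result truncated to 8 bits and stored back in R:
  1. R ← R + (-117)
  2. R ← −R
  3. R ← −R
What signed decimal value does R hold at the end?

Start: R = -16 = 11110000.
R = -16 + (-117) = -133; wraps to 123 = 01111011
R = −(123) = -123 = 10000101
R = −(-123) = 123 = 01111011

123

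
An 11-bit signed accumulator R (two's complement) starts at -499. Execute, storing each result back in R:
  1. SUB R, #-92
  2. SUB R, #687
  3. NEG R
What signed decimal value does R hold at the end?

-954

Start: R = -499 = 11000001101.
R = -499 − (-92) = -407 = 11001101001
R = -407 − 687 = -1094; wraps to 954 = 01110111010
R = −(954) = -954 = 10001000110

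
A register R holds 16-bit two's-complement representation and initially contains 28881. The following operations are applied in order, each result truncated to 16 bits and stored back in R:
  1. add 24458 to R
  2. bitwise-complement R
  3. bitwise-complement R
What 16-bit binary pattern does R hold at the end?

Start: R = 28881 = 0111000011010001.
R = 28881 + 24458 = 53339; wraps to -12197 = 1101000001011011
R = NOT 1101000001011011 = 0010111110100100 = 12196
R = NOT 0010111110100100 = 1101000001011011 = -12197

1101000001011011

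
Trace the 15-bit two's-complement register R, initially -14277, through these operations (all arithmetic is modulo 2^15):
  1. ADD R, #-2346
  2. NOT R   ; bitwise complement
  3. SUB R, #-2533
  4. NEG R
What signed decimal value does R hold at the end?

Start: R = -14277 = 100100000111011.
R = -14277 + (-2346) = -16623; wraps to 16145 = 011111100010001
R = NOT 011111100010001 = 100000011101110 = -16146
R = -16146 − (-2533) = -13613 = 100101011010011
R = −(-13613) = 13613 = 011010100101101

13613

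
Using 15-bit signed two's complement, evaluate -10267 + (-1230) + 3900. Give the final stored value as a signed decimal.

-7597

-10267 + (-1230) = -11497 (101001100010111)
-11497 + 3900 = -7597 (110001001010011)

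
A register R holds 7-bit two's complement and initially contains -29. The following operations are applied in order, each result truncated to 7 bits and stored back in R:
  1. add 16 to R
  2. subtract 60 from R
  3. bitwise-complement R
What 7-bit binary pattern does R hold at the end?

Start: R = -29 = 1100011.
R = -29 + 16 = -13 = 1110011
R = -13 − 60 = -73; wraps to 55 = 0110111
R = NOT 0110111 = 1001000 = -56

1001000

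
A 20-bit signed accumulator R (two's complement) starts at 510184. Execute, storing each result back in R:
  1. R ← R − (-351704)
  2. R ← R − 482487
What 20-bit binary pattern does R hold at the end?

01011100101000001001

Start: R = 510184 = 01111100100011101000.
R = 510184 − (-351704) = 861888; wraps to -186688 = 11010010011011000000
R = -186688 − 482487 = -669175; wraps to 379401 = 01011100101000001001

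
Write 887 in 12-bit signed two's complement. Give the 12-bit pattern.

001101110111

887 is non-negative, so write it directly in 12 bits: 001101110111.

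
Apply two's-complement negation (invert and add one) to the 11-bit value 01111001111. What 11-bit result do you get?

Invert: 10000110000. Add 1: 10000110001.

10000110001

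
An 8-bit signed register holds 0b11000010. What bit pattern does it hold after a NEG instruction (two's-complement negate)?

Invert: 00111101. Add 1: 00111110.
Check: 11000010 = -62, 00111110 = 62.

00111110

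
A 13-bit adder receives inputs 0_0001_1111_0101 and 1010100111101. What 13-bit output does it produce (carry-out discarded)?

1011100110010

  0000111110101
+ 1010100111101
= 1011100110010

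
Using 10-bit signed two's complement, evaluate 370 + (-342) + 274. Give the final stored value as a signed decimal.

370 + (-342) = 28 (0000011100)
28 + 274 = 302 (0100101110)

302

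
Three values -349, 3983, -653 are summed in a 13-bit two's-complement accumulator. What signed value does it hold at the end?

-349 + 3983 = 3634 (0111000110010)
3634 + (-653) = 2981 (0101110100101)

2981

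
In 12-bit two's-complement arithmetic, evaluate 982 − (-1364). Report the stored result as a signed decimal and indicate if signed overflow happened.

-1750; overflow

982 → 001111010110
-1364 → 101010101100
Subtract via negate-and-add: invert 101010101100 + 1 = 010101010100 (i.e. 1364).
  001111010110
+ 010101010100
= 100100101010
Result 100100101010: MSB = 1 → 2346 − 4096 = -1750.
Both addends (after negating the subtrahend) are non-negative but the stored result is negative: signed overflow. The true value 982 − (-1364) = 2346 lies outside [-2048, 2047].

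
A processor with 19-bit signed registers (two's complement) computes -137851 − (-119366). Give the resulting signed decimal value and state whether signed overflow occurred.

-137851 → 1011110010110000101
-119366 → 1100010110110111010
Subtract via negate-and-add: invert 1100010110110111010 + 1 = 0011101001001000110 (i.e. 119366).
  1011110010110000101
+ 0011101001001000110
= 1111011011111001011
Result 1111011011111001011: MSB = 1 → 505803 − 524288 = -18485.
Addends (after negating the subtrahend) have opposite signs, so signed overflow cannot occur.

-18485; no overflow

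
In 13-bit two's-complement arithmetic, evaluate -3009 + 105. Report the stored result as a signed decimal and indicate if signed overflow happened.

-3009 → 1010000111111
105 → 0000001101001
  1010000111111
+ 0000001101001
= 1010010101000
Result 1010010101000: MSB = 1 → 5288 − 8192 = -2904.
Addends have opposite signs, so signed overflow cannot occur.

-2904; no overflow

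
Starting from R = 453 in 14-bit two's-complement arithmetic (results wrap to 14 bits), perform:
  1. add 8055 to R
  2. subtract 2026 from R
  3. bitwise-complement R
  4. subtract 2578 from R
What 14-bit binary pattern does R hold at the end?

01110010011011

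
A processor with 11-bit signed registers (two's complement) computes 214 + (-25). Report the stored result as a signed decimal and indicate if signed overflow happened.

189; no overflow

214 → 00011010110
-25 → 11111100111
  00011010110
+ 11111100111
= 00010111101  (discard carry-out 1)
Result 00010111101: MSB = 0 → value 189.
Addends have opposite signs, so signed overflow cannot occur.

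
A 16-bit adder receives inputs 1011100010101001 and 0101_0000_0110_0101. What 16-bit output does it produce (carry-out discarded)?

0000100100001110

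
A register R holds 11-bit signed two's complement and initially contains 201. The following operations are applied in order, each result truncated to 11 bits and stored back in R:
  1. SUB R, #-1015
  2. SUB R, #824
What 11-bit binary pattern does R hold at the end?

00110001000

Start: R = 201 = 00011001001.
R = 201 − (-1015) = 1216; wraps to -832 = 10011000000
R = -832 − 824 = -1656; wraps to 392 = 00110001000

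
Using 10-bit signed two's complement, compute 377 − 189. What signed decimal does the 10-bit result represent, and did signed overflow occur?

188; no overflow

377 → 0101111001
189 → 0010111101
Subtract via negate-and-add: invert 0010111101 + 1 = 1101000011 (i.e. -189).
  0101111001
+ 1101000011
= 0010111100  (discard carry-out 1)
Result 0010111100: MSB = 0 → value 188.
Addends (after negating the subtrahend) have opposite signs, so signed overflow cannot occur.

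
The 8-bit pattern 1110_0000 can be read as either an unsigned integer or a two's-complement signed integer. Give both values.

unsigned = 224, signed = -32

Unsigned: 11100000 = 224.
Signed: MSB=1 → 224 − 256 = -32.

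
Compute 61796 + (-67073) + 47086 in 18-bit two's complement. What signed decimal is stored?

61796 + (-67073) = -5277 (111110101101100011)
-5277 + 47086 = 41809 (001010001101010001)

41809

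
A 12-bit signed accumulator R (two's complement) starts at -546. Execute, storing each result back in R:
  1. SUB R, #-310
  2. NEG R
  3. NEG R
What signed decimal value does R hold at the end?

-236

Start: R = -546 = 110111011110.
R = -546 − (-310) = -236 = 111100010100
R = −(-236) = 236 = 000011101100
R = −(236) = -236 = 111100010100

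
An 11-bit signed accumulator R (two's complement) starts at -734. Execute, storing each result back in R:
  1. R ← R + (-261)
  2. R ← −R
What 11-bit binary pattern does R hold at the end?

Start: R = -734 = 10100100010.
R = -734 + (-261) = -995 = 10000011101
R = −(-995) = 995 = 01111100011

01111100011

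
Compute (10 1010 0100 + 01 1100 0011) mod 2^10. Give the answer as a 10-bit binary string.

0001100111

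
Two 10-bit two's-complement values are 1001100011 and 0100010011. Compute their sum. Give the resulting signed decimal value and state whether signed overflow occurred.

-138; no overflow

1001100011 = -413 (signed)
0100010011 = 275 (signed)
  1001100011
+ 0100010011
= 1101110110
Result 1101110110: MSB = 1 → 886 − 1024 = -138.
Addends have opposite signs, so signed overflow cannot occur.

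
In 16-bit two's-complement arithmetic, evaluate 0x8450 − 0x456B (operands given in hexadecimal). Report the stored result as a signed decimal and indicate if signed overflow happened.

0x8450 = 1000010001010000 = -31664 (signed)
0x456B = 0100010101101011 = 17771 (signed)
Subtract via negate-and-add: invert 0100010101101011 + 1 = 1011101010010101 (i.e. -17771).
  1000010001010000
+ 1011101010010101
= 0011111011100101  (discard carry-out 1)
Result 0011111011100101: MSB = 0 → value 16101.
Both addends (after negating the subtrahend) are negative but the stored result is non-negative: signed overflow. The true value -31664 − 17771 = -49435 lies outside [-32768, 32767].

16101; overflow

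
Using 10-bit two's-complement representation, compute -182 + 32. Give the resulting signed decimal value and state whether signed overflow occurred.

-150; no overflow

-182 → 1101001010
32 → 0000100000
  1101001010
+ 0000100000
= 1101101010
Result 1101101010: MSB = 1 → 874 − 1024 = -150.
Addends have opposite signs, so signed overflow cannot occur.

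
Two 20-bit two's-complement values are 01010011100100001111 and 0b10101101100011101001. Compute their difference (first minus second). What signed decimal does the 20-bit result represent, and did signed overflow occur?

-368602; overflow

01010011100100001111 = 342287 (signed)
0b10101101100011101001 → 10101101100011101001 = -337687 (signed)
Subtract via negate-and-add: invert 10101101100011101001 + 1 = 01010010011100010111 (i.e. 337687).
  01010011100100001111
+ 01010010011100010111
= 10100110000000100110
Result 10100110000000100110: MSB = 1 → 679974 − 1048576 = -368602.
Both addends (after negating the subtrahend) are non-negative but the stored result is negative: signed overflow. The true value 342287 − (-337687) = 679974 lies outside [-524288, 524287].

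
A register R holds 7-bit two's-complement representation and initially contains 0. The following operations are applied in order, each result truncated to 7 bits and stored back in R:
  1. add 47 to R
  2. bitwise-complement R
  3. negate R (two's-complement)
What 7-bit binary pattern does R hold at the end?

0110000

Start: R = 0 = 0000000.
R = 0 + 47 = 47 = 0101111
R = NOT 0101111 = 1010000 = -48
R = −(-48) = 48 = 0110000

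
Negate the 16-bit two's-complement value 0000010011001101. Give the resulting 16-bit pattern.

1111101100110011

Invert: 1111101100110010. Add 1: 1111101100110011.
Check: 0000010011001101 = 1229, 1111101100110011 = -1229.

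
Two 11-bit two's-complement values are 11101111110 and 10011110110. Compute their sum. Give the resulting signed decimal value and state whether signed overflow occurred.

-908; no overflow

11101111110 = -130 (signed)
10011110110 = -778 (signed)
  11101111110
+ 10011110110
= 10001110100  (discard carry-out 1)
Result 10001110100: MSB = 1 → 1140 − 2048 = -908.
Both addends are negative and so is the stored result: no signed overflow.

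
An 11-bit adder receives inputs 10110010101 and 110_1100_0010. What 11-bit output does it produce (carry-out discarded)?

  10110010101
+ 11011000010
= 10001010111  (discard carry-out 1)

10001010111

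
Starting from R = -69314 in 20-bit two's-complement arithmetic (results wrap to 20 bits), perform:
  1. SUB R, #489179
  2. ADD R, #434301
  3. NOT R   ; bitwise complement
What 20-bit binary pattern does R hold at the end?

00011110010100011111

Start: R = -69314 = 11101111000100111110.
R = -69314 − 489179 = -558493; wraps to 490083 = 01110111101001100011
R = 490083 + 434301 = 924384; wraps to -124192 = 11100001101011100000
R = NOT 11100001101011100000 = 00011110010100011111 = 124191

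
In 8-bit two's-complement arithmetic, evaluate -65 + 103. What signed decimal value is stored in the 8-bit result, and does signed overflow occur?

38; no overflow

-65 → 10111111
103 → 01100111
  10111111
+ 01100111
= 00100110  (discard carry-out 1)
Result 00100110: MSB = 0 → value 38.
Addends have opposite signs, so signed overflow cannot occur.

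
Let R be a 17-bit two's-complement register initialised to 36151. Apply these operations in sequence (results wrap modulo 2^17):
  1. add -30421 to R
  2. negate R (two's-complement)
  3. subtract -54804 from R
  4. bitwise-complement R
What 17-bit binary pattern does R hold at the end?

Start: R = 36151 = 01000110100110111.
R = 36151 + (-30421) = 5730 = 00001011001100010
R = −(5730) = -5730 = 11110100110011110
R = -5730 − (-54804) = 49074 = 01011111110110010
R = NOT 01011111110110010 = 10100000001001101 = -49075

10100000001001101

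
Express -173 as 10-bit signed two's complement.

1101010011

|-173| = 173 = 0010101101 in 10 bits.
Invert the bits: 1101010010. Add 1: 1101010011.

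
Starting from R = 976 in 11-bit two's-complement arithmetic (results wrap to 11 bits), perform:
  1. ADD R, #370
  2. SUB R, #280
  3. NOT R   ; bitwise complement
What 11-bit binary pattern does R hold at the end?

01111010101

Start: R = 976 = 01111010000.
R = 976 + 370 = 1346; wraps to -702 = 10101000010
R = -702 − 280 = -982 = 10000101010
R = NOT 10000101010 = 01111010101 = 981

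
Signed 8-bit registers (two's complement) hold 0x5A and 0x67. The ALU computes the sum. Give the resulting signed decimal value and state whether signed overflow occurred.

-63; overflow

0x5A = 01011010 = 90 (signed)
0x67 = 01100111 = 103 (signed)
  01011010
+ 01100111
= 11000001
Result 11000001: MSB = 1 → 193 − 256 = -63.
Both addends are non-negative but the stored result is negative: signed overflow. The true value 90 + 103 = 193 lies outside [-128, 127].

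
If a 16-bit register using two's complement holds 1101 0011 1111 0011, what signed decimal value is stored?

-11277

MSB is 1, so the value is negative.
Invert: 0010110000001100. Add 1: 0010110000001101 = 11277. So the value is −11277.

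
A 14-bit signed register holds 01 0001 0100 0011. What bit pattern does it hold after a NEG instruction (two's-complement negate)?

10111010111101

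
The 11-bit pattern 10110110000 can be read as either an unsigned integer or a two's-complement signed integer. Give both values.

Unsigned: 10110110000 = 1456.
Signed: MSB=1 → 1456 − 2048 = -592.

unsigned = 1456, signed = -592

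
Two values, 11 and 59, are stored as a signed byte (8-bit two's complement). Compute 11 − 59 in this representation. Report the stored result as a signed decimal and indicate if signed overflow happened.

-48; no overflow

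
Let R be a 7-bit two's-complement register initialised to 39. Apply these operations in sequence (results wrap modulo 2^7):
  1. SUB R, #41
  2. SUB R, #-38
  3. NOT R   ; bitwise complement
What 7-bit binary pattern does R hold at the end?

Start: R = 39 = 0100111.
R = 39 − 41 = -2 = 1111110
R = -2 − (-38) = 36 = 0100100
R = NOT 0100100 = 1011011 = -37

1011011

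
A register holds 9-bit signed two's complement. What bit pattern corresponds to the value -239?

100010001

|-239| = 239 = 011101111 in 9 bits.
Invert the bits: 100010000. Add 1: 100010001.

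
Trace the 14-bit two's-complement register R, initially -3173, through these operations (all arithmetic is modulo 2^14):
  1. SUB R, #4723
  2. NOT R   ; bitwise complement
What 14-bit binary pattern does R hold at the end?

Start: R = -3173 = 11001110011011.
R = -3173 − 4723 = -7896 = 10000100101000
R = NOT 10000100101000 = 01111011010111 = 7895

01111011010111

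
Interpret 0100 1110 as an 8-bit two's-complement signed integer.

78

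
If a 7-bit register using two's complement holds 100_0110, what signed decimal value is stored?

-58

MSB is 1, so the value is negative.
Invert: 0111001. Add 1: 0111010 = 58. So the value is −58.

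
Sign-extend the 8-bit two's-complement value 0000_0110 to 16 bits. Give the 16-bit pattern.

0000000000000110

MSB of 00000110 is 0; replicate it into the new high bits.
00000000|00000110 → 0000000000000110 (still 6).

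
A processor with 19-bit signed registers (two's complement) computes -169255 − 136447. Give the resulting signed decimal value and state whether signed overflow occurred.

-169255 → 1010110101011011001
136447 → 0100001010011111111
Subtract via negate-and-add: invert 0100001010011111111 + 1 = 1011110101100000001 (i.e. -136447).
  1010110101011011001
+ 1011110101100000001
= 0110101010111011010  (discard carry-out 1)
Result 0110101010111011010: MSB = 0 → value 218586.
Both addends (after negating the subtrahend) are negative but the stored result is non-negative: signed overflow. The true value -169255 − 136447 = -305702 lies outside [-262144, 262143].

218586; overflow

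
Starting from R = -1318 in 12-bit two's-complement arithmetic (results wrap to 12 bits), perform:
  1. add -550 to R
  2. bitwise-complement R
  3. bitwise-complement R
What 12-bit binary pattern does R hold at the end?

100010110100

Start: R = -1318 = 101011011010.
R = -1318 + (-550) = -1868 = 100010110100
R = NOT 100010110100 = 011101001011 = 1867
R = NOT 011101001011 = 100010110100 = -1868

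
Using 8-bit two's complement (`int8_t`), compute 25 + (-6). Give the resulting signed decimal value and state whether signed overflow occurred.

25 → 00011001
-6 → 11111010
  00011001
+ 11111010
= 00010011  (discard carry-out 1)
Result 00010011: MSB = 0 → value 19.
Addends have opposite signs, so signed overflow cannot occur.

19; no overflow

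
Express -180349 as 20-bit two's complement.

11010011111110000011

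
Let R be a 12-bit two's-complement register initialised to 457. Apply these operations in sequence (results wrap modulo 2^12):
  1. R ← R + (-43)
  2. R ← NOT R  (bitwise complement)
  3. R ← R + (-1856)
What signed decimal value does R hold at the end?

1825

Start: R = 457 = 000111001001.
R = 457 + (-43) = 414 = 000110011110
R = NOT 000110011110 = 111001100001 = -415
R = -415 + (-1856) = -2271; wraps to 1825 = 011100100001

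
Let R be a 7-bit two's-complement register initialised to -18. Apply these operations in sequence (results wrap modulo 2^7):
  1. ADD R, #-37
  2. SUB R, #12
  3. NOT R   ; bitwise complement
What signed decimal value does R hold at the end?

Start: R = -18 = 1101110.
R = -18 + (-37) = -55 = 1001001
R = -55 − 12 = -67; wraps to 61 = 0111101
R = NOT 0111101 = 1000010 = -62

-62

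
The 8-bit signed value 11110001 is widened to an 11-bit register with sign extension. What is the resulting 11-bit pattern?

11111110001

MSB of 11110001 is 1; replicate it into the new high bits.
111|11110001 → 11111110001 (still -15).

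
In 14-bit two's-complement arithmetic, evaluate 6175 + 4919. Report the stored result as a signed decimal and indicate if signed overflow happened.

-5290; overflow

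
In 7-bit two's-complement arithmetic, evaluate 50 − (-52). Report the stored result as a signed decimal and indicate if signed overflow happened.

-26; overflow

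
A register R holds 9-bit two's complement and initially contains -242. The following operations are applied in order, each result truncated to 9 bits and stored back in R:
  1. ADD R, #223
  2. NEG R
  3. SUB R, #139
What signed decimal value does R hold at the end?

Start: R = -242 = 100001110.
R = -242 + 223 = -19 = 111101101
R = −(-19) = 19 = 000010011
R = 19 − 139 = -120 = 110001000

-120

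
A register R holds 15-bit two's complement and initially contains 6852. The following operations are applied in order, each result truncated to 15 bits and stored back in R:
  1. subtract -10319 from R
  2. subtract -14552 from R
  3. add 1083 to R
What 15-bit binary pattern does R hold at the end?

000000000100110

Start: R = 6852 = 001101011000100.
R = 6852 − (-10319) = 17171; wraps to -15597 = 100001100010011
R = -15597 − (-14552) = -1045 = 111101111101011
R = -1045 + 1083 = 38 = 000000000100110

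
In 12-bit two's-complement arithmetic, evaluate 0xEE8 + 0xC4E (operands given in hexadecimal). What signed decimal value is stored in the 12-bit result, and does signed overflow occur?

-1226; no overflow

0xEE8 = 111011101000 = -280 (signed)
0xC4E = 110001001110 = -946 (signed)
  111011101000
+ 110001001110
= 101100110110  (discard carry-out 1)
Result 101100110110: MSB = 1 → 2870 − 4096 = -1226.
Both addends are negative and so is the stored result: no signed overflow.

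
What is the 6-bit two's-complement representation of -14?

|-14| = 14 = 001110 in 6 bits.
Invert the bits: 110001. Add 1: 110010.
Check: 110010 reads as 50 − 64 = -14.

110010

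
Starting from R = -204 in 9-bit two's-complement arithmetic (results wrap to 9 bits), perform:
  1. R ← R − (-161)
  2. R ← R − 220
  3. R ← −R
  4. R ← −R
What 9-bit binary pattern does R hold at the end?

011111001

Start: R = -204 = 100110100.
R = -204 − (-161) = -43 = 111010101
R = -43 − 220 = -263; wraps to 249 = 011111001
R = −(249) = -249 = 100000111
R = −(-249) = 249 = 011111001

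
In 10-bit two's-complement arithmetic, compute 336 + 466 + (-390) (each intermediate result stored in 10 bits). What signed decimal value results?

336 + 466 = 802 → wraps to -222 (1100100010)
-222 + (-390) = -612 → wraps to 412 (0110011100)

412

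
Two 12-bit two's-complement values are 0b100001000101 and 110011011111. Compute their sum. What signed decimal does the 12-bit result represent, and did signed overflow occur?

0b100001000101 → 100001000101 = -1979 (signed)
110011011111 = -801 (signed)
  100001000101
+ 110011011111
= 010100100100  (discard carry-out 1)
Result 010100100100: MSB = 0 → value 1316.
Both addends are negative but the stored result is non-negative: signed overflow. The true value -1979 + (-801) = -2780 lies outside [-2048, 2047].

1316; overflow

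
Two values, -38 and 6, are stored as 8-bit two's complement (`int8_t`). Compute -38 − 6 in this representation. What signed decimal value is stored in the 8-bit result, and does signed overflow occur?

-44; no overflow

-38 → 11011010
6 → 00000110
Subtract via negate-and-add: invert 00000110 + 1 = 11111010 (i.e. -6).
  11011010
+ 11111010
= 11010100  (discard carry-out 1)
Result 11010100: MSB = 1 → 212 − 256 = -44.
Both addends (after negating the subtrahend) are negative and so is the stored result: no signed overflow.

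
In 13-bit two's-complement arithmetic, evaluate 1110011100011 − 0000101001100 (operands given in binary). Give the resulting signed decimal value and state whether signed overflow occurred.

-1129; no overflow

1110011100011 = -797 (signed)
0000101001100 = 332 (signed)
Subtract via negate-and-add: invert 0000101001100 + 1 = 1111010110100 (i.e. -332).
  1110011100011
+ 1111010110100
= 1101110010111  (discard carry-out 1)
Result 1101110010111: MSB = 1 → 7063 − 8192 = -1129.
Both addends (after negating the subtrahend) are negative and so is the stored result: no signed overflow.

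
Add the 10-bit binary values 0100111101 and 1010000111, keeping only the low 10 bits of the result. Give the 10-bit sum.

  0100111101
+ 1010000111
= 1111000100

1111000100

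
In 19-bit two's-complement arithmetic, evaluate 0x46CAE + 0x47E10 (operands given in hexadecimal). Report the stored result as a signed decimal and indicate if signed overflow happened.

0x46CAE = 1000110110010101110 = -234322 (signed)
0x47E10 = 1000111111000010000 = -229872 (signed)
  1000110110010101110
+ 1000111111000010000
= 0001110101010111110  (discard carry-out 1)
Result 0001110101010111110: MSB = 0 → value 60094.
Both addends are negative but the stored result is non-negative: signed overflow. The true value -234322 + (-229872) = -464194 lies outside [-262144, 262143].

60094; overflow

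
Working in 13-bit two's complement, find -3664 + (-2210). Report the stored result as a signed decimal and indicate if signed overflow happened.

-3664 → 1000110110000
-2210 → 1011101011110
  1000110110000
+ 1011101011110
= 0100100001110  (discard carry-out 1)
Result 0100100001110: MSB = 0 → value 2318.
Both addends are negative but the stored result is non-negative: signed overflow. The true value -3664 + (-2210) = -5874 lies outside [-4096, 4095].

2318; overflow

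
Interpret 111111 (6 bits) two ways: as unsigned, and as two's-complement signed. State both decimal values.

unsigned = 63, signed = -1

Unsigned: 111111 = 63.
Signed: MSB=1 → 63 − 64 = -1.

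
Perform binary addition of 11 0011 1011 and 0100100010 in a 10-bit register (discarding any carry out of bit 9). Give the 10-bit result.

0001011101

  1100111011
+ 0100100010
= 0001011101  (discard carry-out 1)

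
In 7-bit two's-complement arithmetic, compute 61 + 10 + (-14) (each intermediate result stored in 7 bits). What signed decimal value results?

57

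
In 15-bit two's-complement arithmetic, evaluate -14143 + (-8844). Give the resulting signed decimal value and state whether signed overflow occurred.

-14143 → 100100011000001
-8844 → 101110101110100
  100100011000001
+ 101110101110100
= 010011000110101  (discard carry-out 1)
Result 010011000110101: MSB = 0 → value 9781.
Both addends are negative but the stored result is non-negative: signed overflow. The true value -14143 + (-8844) = -22987 lies outside [-16384, 16383].

9781; overflow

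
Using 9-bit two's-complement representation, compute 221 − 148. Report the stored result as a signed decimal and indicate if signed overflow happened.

73; no overflow

221 → 011011101
148 → 010010100
Subtract via negate-and-add: invert 010010100 + 1 = 101101100 (i.e. -148).
  011011101
+ 101101100
= 001001001  (discard carry-out 1)
Result 001001001: MSB = 0 → value 73.
Addends (after negating the subtrahend) have opposite signs, so signed overflow cannot occur.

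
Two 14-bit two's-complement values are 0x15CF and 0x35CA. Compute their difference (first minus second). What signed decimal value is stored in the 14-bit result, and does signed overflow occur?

-8187; overflow

0x15CF = 01010111001111 = 5583 (signed)
0x35CA = 11010111001010 = -2614 (signed)
Subtract via negate-and-add: invert 11010111001010 + 1 = 00101000110110 (i.e. 2614).
  01010111001111
+ 00101000110110
= 10000000000101
Result 10000000000101: MSB = 1 → 8197 − 16384 = -8187.
Both addends (after negating the subtrahend) are non-negative but the stored result is negative: signed overflow. The true value 5583 − (-2614) = 8197 lies outside [-8192, 8191].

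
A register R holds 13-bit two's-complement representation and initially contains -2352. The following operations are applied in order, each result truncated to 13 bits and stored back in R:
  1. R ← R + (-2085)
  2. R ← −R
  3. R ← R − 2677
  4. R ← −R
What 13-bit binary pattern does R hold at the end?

Start: R = -2352 = 1011011010000.
R = -2352 + (-2085) = -4437; wraps to 3755 = 0111010101011
R = −(3755) = -3755 = 1000101010101
R = -3755 − 2677 = -6432; wraps to 1760 = 0011011100000
R = −(1760) = -1760 = 1100100100000

1100100100000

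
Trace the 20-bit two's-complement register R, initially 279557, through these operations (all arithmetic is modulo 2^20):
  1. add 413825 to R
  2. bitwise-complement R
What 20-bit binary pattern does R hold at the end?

Start: R = 279557 = 01000100010000000101.
R = 279557 + 413825 = 693382; wraps to -355194 = 10101001010010000110
R = NOT 10101001010010000110 = 01010110101101111001 = 355193

01010110101101111001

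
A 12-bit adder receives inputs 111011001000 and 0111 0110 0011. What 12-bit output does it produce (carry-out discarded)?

  111011001000
+ 011101100011
= 011000101011  (discard carry-out 1)

011000101011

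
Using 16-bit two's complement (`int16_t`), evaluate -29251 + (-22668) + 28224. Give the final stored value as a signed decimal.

-29251 + (-22668) = -51919 → wraps to 13617 (0011010100110001)
13617 + 28224 = 41841 → wraps to -23695 (1010001101110001)

-23695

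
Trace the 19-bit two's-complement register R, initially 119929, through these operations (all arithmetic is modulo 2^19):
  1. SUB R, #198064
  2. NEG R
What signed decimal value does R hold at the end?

78135

Start: R = 119929 = 0011101010001111001.
R = 119929 − 198064 = -78135 = 1101100111011001001
R = −(-78135) = 78135 = 0010011000100110111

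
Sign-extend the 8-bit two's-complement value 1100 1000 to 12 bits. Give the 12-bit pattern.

111111001000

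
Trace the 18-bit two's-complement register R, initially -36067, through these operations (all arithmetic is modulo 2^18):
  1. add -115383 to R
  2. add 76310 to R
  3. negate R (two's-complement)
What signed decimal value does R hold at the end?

75140

Start: R = -36067 = 110111001100011101.
R = -36067 + (-115383) = -151450; wraps to 110694 = 011011000001100110
R = 110694 + 76310 = 187004; wraps to -75140 = 101101101001111100
R = −(-75140) = 75140 = 010010010110000100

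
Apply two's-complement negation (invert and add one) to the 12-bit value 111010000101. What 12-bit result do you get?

000101111011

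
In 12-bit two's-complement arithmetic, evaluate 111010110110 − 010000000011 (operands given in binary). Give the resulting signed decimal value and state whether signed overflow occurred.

-1357; no overflow

111010110110 = -330 (signed)
010000000011 = 1027 (signed)
Subtract via negate-and-add: invert 010000000011 + 1 = 101111111101 (i.e. -1027).
  111010110110
+ 101111111101
= 101010110011  (discard carry-out 1)
Result 101010110011: MSB = 1 → 2739 − 4096 = -1357.
Both addends (after negating the subtrahend) are negative and so is the stored result: no signed overflow.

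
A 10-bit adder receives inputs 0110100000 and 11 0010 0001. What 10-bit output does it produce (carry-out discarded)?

0011000001

  0110100000
+ 1100100001
= 0011000001  (discard carry-out 1)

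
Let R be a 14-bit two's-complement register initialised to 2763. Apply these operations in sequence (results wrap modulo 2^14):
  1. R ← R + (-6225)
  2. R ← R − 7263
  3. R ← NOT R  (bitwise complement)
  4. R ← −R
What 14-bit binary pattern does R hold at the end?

Start: R = 2763 = 00101011001011.
R = 2763 + (-6225) = -3462 = 11001001111010
R = -3462 − 7263 = -10725; wraps to 5659 = 01011000011011
R = NOT 01011000011011 = 10100111100100 = -5660
R = −(-5660) = 5660 = 01011000011100

01011000011100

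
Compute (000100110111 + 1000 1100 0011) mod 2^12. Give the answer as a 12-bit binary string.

100111111010

  000100110111
+ 100011000011
= 100111111010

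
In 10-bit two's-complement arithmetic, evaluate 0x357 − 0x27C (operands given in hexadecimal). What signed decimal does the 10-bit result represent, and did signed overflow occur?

0x357 = 1101010111 = -169 (signed)
0x27C = 1001111100 = -388 (signed)
Subtract via negate-and-add: invert 1001111100 + 1 = 0110000100 (i.e. 388).
  1101010111
+ 0110000100
= 0011011011  (discard carry-out 1)
Result 0011011011: MSB = 0 → value 219.
Addends (after negating the subtrahend) have opposite signs, so signed overflow cannot occur.

219; no overflow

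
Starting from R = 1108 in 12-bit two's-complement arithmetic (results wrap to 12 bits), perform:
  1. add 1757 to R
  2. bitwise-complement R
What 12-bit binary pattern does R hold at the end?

010011001110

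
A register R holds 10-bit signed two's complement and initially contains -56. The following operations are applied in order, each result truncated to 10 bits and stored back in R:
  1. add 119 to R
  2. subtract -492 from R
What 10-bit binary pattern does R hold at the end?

Start: R = -56 = 1111001000.
R = -56 + 119 = 63 = 0000111111
R = 63 − (-492) = 555; wraps to -469 = 1000101011

1000101011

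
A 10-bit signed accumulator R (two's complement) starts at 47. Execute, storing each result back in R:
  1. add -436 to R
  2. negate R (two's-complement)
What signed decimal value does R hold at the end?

Start: R = 47 = 0000101111.
R = 47 + (-436) = -389 = 1001111011
R = −(-389) = 389 = 0110000101

389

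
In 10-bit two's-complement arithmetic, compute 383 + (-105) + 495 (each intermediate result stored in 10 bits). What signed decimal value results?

-251

383 + (-105) = 278 (0100010110)
278 + 495 = 773 → wraps to -251 (1100000101)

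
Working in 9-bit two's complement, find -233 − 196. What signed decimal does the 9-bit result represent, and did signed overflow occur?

-233 → 100010111
196 → 011000100
Subtract via negate-and-add: invert 011000100 + 1 = 100111100 (i.e. -196).
  100010111
+ 100111100
= 001010011  (discard carry-out 1)
Result 001010011: MSB = 0 → value 83.
Both addends (after negating the subtrahend) are negative but the stored result is non-negative: signed overflow. The true value -233 − 196 = -429 lies outside [-256, 255].

83; overflow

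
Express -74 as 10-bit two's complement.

1110110110

|-74| = 74 = 0001001010 in 10 bits.
Invert the bits: 1110110101. Add 1: 1110110110.
Check: 1110110110 reads as 950 − 1024 = -74.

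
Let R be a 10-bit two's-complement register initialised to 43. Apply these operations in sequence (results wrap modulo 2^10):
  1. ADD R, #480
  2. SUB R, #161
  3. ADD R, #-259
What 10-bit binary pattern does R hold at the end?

Start: R = 43 = 0000101011.
R = 43 + 480 = 523; wraps to -501 = 1000001011
R = -501 − 161 = -662; wraps to 362 = 0101101010
R = 362 + (-259) = 103 = 0001100111

0001100111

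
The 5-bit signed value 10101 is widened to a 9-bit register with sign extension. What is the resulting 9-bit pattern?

MSB of 10101 is 1; replicate it into the new high bits.
1111|10101 → 111110101 (still -11).

111110101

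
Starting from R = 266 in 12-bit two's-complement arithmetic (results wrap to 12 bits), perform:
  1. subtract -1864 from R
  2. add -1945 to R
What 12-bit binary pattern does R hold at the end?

Start: R = 266 = 000100001010.
R = 266 − (-1864) = 2130; wraps to -1966 = 100001010010
R = -1966 + (-1945) = -3911; wraps to 185 = 000010111001

000010111001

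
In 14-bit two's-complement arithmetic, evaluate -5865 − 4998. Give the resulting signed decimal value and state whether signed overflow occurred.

5521; overflow

-5865 → 10100100010111
4998 → 01001110000110
Subtract via negate-and-add: invert 01001110000110 + 1 = 10110001111010 (i.e. -4998).
  10100100010111
+ 10110001111010
= 01010110010001  (discard carry-out 1)
Result 01010110010001: MSB = 0 → value 5521.
Both addends (after negating the subtrahend) are negative but the stored result is non-negative: signed overflow. The true value -5865 − 4998 = -10863 lies outside [-8192, 8191].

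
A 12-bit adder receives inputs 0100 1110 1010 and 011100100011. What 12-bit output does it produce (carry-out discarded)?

110000001101

  010011101010
+ 011100100011
= 110000001101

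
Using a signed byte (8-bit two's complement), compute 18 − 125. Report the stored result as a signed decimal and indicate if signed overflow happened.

-107; no overflow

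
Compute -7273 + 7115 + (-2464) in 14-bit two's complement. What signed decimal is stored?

-7273 + 7115 = -158 (11111101100010)
-158 + (-2464) = -2622 (11010111000010)

-2622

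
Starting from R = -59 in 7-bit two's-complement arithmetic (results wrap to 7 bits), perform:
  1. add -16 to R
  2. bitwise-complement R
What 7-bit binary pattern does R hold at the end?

1001010

Start: R = -59 = 1000101.
R = -59 + (-16) = -75; wraps to 53 = 0110101
R = NOT 0110101 = 1001010 = -54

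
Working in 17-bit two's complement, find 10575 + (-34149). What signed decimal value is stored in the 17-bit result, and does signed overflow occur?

10575 → 00010100101001111
-34149 → 10111101010011011
  00010100101001111
+ 10111101010011011
= 11010001111101010
Result 11010001111101010: MSB = 1 → 107498 − 131072 = -23574.
Addends have opposite signs, so signed overflow cannot occur.

-23574; no overflow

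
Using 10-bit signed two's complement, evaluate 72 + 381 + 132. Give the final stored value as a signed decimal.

-439

72 + 381 = 453 (0111000101)
453 + 132 = 585 → wraps to -439 (1001001001)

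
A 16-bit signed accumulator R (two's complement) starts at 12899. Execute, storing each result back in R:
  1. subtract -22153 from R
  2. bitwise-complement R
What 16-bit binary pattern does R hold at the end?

0111011100010011

Start: R = 12899 = 0011001001100011.
R = 12899 − (-22153) = 35052; wraps to -30484 = 1000100011101100
R = NOT 1000100011101100 = 0111011100010011 = 30483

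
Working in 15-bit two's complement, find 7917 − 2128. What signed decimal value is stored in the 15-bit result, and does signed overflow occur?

7917 → 001111011101101
2128 → 000100001010000
Subtract via negate-and-add: invert 000100001010000 + 1 = 111011110110000 (i.e. -2128).
  001111011101101
+ 111011110110000
= 001011010011101  (discard carry-out 1)
Result 001011010011101: MSB = 0 → value 5789.
Addends (after negating the subtrahend) have opposite signs, so signed overflow cannot occur.

5789; no overflow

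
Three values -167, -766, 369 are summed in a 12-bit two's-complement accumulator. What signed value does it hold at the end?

-564

-167 + (-766) = -933 (110001011011)
-933 + 369 = -564 (110111001100)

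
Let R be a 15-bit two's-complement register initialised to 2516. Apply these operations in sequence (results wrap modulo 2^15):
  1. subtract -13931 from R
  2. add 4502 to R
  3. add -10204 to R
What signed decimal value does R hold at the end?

Start: R = 2516 = 000100111010100.
R = 2516 − (-13931) = 16447; wraps to -16321 = 100000000111111
R = -16321 + 4502 = -11819 = 101000111010101
R = -11819 + (-10204) = -22023; wraps to 10745 = 010100111111001

10745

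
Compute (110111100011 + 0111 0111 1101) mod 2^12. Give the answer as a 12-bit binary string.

010101100000

  110111100011
+ 011101111101
= 010101100000  (discard carry-out 1)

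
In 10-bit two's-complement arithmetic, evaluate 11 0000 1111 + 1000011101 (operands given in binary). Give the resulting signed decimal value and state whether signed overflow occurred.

11 0000 1111 → 1100001111 = -241 (signed)
1000011101 = -483 (signed)
  1100001111
+ 1000011101
= 0100101100  (discard carry-out 1)
Result 0100101100: MSB = 0 → value 300.
Both addends are negative but the stored result is non-negative: signed overflow. The true value -241 + (-483) = -724 lies outside [-512, 511].

300; overflow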